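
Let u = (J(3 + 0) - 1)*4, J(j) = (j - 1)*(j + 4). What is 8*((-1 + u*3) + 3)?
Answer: 1264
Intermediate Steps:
J(j) = (-1 + j)*(4 + j)
u = 52 (u = ((-4 + (3 + 0)**2 + 3*(3 + 0)) - 1)*4 = ((-4 + 3**2 + 3*3) - 1)*4 = ((-4 + 9 + 9) - 1)*4 = (14 - 1)*4 = 13*4 = 52)
8*((-1 + u*3) + 3) = 8*((-1 + 52*3) + 3) = 8*((-1 + 156) + 3) = 8*(155 + 3) = 8*158 = 1264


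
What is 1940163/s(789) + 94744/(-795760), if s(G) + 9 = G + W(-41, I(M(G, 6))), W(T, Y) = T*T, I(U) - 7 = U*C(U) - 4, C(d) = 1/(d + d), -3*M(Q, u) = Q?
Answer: 192958867987/244795670 ≈ 788.24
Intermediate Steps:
M(Q, u) = -Q/3
C(d) = 1/(2*d)
I(U) = 7/2 (I(U) = 7 + (U*(1/(2*U)) - 4) = 7 + (1/2 - 4) = 7 - 7/2 = 7/2)
W(T, Y) = T**2
s(G) = 1672 + G (s(G) = -9 + (G + (-41)**2) = -9 + (G + 1681) = -9 + (1681 + G) = 1672 + G)
1940163/s(789) + 94744/(-795760) = 1940163/(1672 + 789) + 94744/(-795760) = 1940163/2461 + 94744*(-1/795760) = 1940163*(1/2461) - 11843/99470 = 1940163/2461 - 11843/99470 = 192958867987/244795670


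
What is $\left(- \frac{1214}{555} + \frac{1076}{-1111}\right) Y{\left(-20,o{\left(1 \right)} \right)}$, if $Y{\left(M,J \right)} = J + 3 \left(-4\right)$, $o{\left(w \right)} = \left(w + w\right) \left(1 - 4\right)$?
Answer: $\frac{11675604}{205535} \approx 56.806$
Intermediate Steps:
$o{\left(w \right)} = - 6 w$ ($o{\left(w \right)} = 2 w \left(-3\right) = - 6 w$)
$Y{\left(M,J \right)} = -12 + J$ ($Y{\left(M,J \right)} = J - 12 = -12 + J$)
$\left(- \frac{1214}{555} + \frac{1076}{-1111}\right) Y{\left(-20,o{\left(1 \right)} \right)} = \left(- \frac{1214}{555} + \frac{1076}{-1111}\right) \left(-12 - 6\right) = \left(\left(-1214\right) \frac{1}{555} + 1076 \left(- \frac{1}{1111}\right)\right) \left(-12 - 6\right) = \left(- \frac{1214}{555} - \frac{1076}{1111}\right) \left(-18\right) = \left(- \frac{1945934}{616605}\right) \left(-18\right) = \frac{11675604}{205535}$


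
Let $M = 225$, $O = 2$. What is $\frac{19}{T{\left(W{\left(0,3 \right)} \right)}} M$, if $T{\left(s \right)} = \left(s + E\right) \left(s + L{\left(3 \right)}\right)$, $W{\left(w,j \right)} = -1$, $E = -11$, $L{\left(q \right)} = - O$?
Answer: $\frac{475}{4} \approx 118.75$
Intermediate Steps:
$L{\left(q \right)} = -2$ ($L{\left(q \right)} = \left(-1\right) 2 = -2$)
$T{\left(s \right)} = \left(-11 + s\right) \left(-2 + s\right)$ ($T{\left(s \right)} = \left(s - 11\right) \left(s - 2\right) = \left(-11 + s\right) \left(-2 + s\right)$)
$\frac{19}{T{\left(W{\left(0,3 \right)} \right)}} M = \frac{19}{22 + \left(-1\right)^{2} - -13} \cdot 225 = \frac{19}{22 + 1 + 13} \cdot 225 = \frac{19}{36} \cdot 225 = \frac{475}{4}$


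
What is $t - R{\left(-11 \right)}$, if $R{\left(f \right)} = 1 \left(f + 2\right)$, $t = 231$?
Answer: $240$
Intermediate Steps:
$R{\left(f \right)} = 2 + f$ ($R{\left(f \right)} = 1 \left(2 + f\right) = 2 + f$)
$t - R{\left(-11 \right)} = 231 - \left(2 - 11\right) = 231 - -9 = 231 + 9 = 240$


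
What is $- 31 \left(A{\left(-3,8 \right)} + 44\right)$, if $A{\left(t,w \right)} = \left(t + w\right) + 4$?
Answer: $-1643$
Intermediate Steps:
$A{\left(t,w \right)} = 4 + t + w$
$- 31 \left(A{\left(-3,8 \right)} + 44\right) = - 31 \left(\left(4 - 3 + 8\right) + 44\right) = - 31 \left(9 + 44\right) = \left(-31\right) 53 = -1643$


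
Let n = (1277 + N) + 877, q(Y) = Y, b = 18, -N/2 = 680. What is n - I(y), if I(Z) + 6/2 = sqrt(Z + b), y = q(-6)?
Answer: 797 - 2*sqrt(3) ≈ 793.54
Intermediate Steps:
N = -1360 (N = -2*680 = -1360)
y = -6
n = 794 (n = (1277 - 1360) + 877 = -83 + 877 = 794)
I(Z) = -3 + sqrt(18 + Z) (I(Z) = -3 + sqrt(Z + 18) = -3 + sqrt(18 + Z))
n - I(y) = 794 - (-3 + sqrt(18 - 6)) = 794 - (-3 + sqrt(12)) = 794 - (-3 + 2*sqrt(3)) = 794 + (3 - 2*sqrt(3)) = 797 - 2*sqrt(3)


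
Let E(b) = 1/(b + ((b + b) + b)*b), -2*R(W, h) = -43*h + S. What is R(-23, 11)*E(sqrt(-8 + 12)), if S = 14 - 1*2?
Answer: 461/28 ≈ 16.464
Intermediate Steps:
S = 12 (S = 14 - 2 = 12)
R(W, h) = -6 + 43*h/2 (R(W, h) = -(-43*h + 12)/2 = -(12 - 43*h)/2 = -6 + 43*h/2)
E(b) = 1/(b + 3*b**2) (E(b) = 1/(b + (2*b + b)*b) = 1/(b + (3*b)*b) = 1/(b + 3*b**2))
R(-23, 11)*E(sqrt(-8 + 12)) = (-6 + (43/2)*11)*(1/((sqrt(-8 + 12))*(1 + 3*sqrt(-8 + 12)))) = (-6 + 473/2)*(1/((sqrt(4))*(1 + 3*sqrt(4)))) = 461*(1/(2*(1 + 3*2)))/2 = 461*(1/(2*(1 + 6)))/2 = 461*((1/2)/7)/2 = 461*((1/2)*(1/7))/2 = (461/2)*(1/14) = 461/28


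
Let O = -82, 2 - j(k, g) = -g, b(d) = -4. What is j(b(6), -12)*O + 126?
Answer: 946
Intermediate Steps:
j(k, g) = 2 + g (j(k, g) = 2 - (-1)*g = 2 + g)
j(b(6), -12)*O + 126 = (2 - 12)*(-82) + 126 = -10*(-82) + 126 = 820 + 126 = 946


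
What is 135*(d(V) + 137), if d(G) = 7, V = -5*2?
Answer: 19440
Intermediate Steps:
V = -10
135*(d(V) + 137) = 135*(7 + 137) = 135*144 = 19440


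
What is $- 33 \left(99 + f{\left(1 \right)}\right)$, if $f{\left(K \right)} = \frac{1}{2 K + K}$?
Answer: $-3278$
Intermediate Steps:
$f{\left(K \right)} = \frac{1}{3 K}$
$- 33 \left(99 + f{\left(1 \right)}\right) = - 33 \left(99 + \frac{1}{3 \cdot 1}\right) = - 33 \left(99 + \frac{1}{3} \cdot 1\right) = - 33 \left(99 + \frac{1}{3}\right) = \left(-33\right) \frac{298}{3} = -3278$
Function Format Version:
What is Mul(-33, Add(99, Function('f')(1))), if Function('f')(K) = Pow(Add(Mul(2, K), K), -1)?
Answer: -3278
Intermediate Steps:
Function('f')(K) = Mul(Rational(1, 3), Pow(K, -1)) (Function('f')(K) = Pow(Mul(3, K), -1) = Mul(Rational(1, 3), Pow(K, -1)))
Mul(-33, Add(99, Function('f')(1))) = Mul(-33, Add(99, Mul(Rational(1, 3), Pow(1, -1)))) = Mul(-33, Add(99, Mul(Rational(1, 3), 1))) = Mul(-33, Add(99, Rational(1, 3))) = Mul(-33, Rational(298, 3)) = -3278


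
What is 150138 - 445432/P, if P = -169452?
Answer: 6360407452/42363 ≈ 1.5014e+5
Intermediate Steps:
150138 - 445432/P = 150138 - 445432/(-169452) = 150138 - 445432*(-1)/169452 = 150138 - 1*(-111358/42363) = 150138 + 111358/42363 = 6360407452/42363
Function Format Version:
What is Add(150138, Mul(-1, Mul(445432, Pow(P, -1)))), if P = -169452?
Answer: Rational(6360407452, 42363) ≈ 1.5014e+5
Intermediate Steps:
Add(150138, Mul(-1, Mul(445432, Pow(P, -1)))) = Add(150138, Mul(-1, Mul(445432, Pow(-169452, -1)))) = Add(150138, Mul(-1, Mul(445432, Rational(-1, 169452)))) = Add(150138, Mul(-1, Rational(-111358, 42363))) = Add(150138, Rational(111358, 42363)) = Rational(6360407452, 42363)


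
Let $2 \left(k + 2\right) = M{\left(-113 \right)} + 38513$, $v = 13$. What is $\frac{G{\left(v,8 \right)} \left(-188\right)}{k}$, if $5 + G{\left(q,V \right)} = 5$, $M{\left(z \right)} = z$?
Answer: $0$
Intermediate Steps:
$G{\left(q,V \right)} = 0$ ($G{\left(q,V \right)} = -5 + 5 = 0$)
$k = 19198$ ($k = -2 + \frac{-113 + 38513}{2} = -2 + \frac{1}{2} \cdot 38400 = -2 + 19200 = 19198$)
$\frac{G{\left(v,8 \right)} \left(-188\right)}{k} = \frac{0 \left(-188\right)}{19198} = 0 \cdot \frac{1}{19198} = 0$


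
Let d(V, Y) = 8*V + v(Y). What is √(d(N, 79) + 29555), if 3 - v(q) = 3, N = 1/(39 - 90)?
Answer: 11*√635307/51 ≈ 171.92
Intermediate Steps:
N = -1/51 (N = 1/(-51) = -1/51 ≈ -0.019608)
v(q) = 0 (v(q) = 3 - 1*3 = 3 - 3 = 0)
d(V, Y) = 8*V (d(V, Y) = 8*V + 0 = 8*V)
√(d(N, 79) + 29555) = √(8*(-1/51) + 29555) = √(-8/51 + 29555) = √(1507297/51) = 11*√635307/51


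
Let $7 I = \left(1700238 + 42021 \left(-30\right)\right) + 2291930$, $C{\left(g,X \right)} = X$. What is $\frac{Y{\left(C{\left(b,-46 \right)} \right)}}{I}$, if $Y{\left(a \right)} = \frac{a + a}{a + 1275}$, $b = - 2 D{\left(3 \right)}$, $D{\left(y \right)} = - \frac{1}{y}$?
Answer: $- \frac{322}{1678530101} \approx -1.9183 \cdot 10^{-7}$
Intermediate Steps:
$b = \frac{2}{3}$ ($b = - 2 \left(- \frac{1}{3}\right) = - 2 \left(\left(-1\right) \frac{1}{3}\right) = \left(-2\right) \left(- \frac{1}{3}\right) = \frac{2}{3} \approx 0.66667$)
$I = \frac{2731538}{7}$ ($I = \frac{\left(1700238 + 42021 \left(-30\right)\right) + 2291930}{7} = \frac{\left(1700238 - 1260630\right) + 2291930}{7} = \frac{439608 + 2291930}{7} = \frac{1}{7} \cdot 2731538 = \frac{2731538}{7} \approx 3.9022 \cdot 10^{5}$)
$Y{\left(a \right)} = \frac{2 a}{1275 + a}$
$\frac{Y{\left(C{\left(b,-46 \right)} \right)}}{I} = \frac{2 \left(-46\right) \frac{1}{1275 - 46}}{\frac{2731538}{7}} = 2 \left(-46\right) \frac{1}{1229} \cdot \frac{7}{2731538} = \left(- \frac{92}{1229}\right) \frac{7}{2731538} = - \frac{322}{1678530101}$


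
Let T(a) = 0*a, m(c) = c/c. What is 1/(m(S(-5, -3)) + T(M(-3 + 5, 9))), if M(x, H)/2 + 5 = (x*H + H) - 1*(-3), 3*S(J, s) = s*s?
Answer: 1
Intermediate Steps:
S(J, s) = s**2/3 (S(J, s) = (s*s)/3 = s**2/3)
m(c) = 1
M(x, H) = -4 + 2*H + 2*H*x (M(x, H) = -10 + 2*((x*H + H) - 1*(-3)) = -10 + 2*((H*x + H) + 3) = -10 + 2*((H + H*x) + 3) = -10 + 2*(3 + H + H*x) = -10 + (6 + 2*H + 2*H*x) = -4 + 2*H + 2*H*x)
T(a) = 0
1/(m(S(-5, -3)) + T(M(-3 + 5, 9))) = 1/(1 + 0) = 1/1 = 1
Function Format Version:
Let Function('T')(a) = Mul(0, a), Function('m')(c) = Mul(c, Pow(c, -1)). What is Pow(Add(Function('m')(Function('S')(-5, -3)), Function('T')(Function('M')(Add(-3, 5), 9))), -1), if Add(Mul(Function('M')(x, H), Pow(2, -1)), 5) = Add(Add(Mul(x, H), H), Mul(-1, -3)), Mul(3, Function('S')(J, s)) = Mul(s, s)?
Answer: 1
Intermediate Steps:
Function('S')(J, s) = Mul(Rational(1, 3), Pow(s, 2)) (Function('S')(J, s) = Mul(Rational(1, 3), Mul(s, s)) = Mul(Rational(1, 3), Pow(s, 2)))
Function('m')(c) = 1
Function('M')(x, H) = Add(-4, Mul(2, H), Mul(2, H, x)) (Function('M')(x, H) = Add(-10, Mul(2, Add(Add(Mul(x, H), H), Mul(-1, -3)))) = Add(-10, Mul(2, Add(Add(Mul(H, x), H), 3))) = Add(-10, Mul(2, Add(Add(H, Mul(H, x)), 3))) = Add(-10, Mul(2, Add(3, H, Mul(H, x)))) = Add(-10, Add(6, Mul(2, H), Mul(2, H, x))) = Add(-4, Mul(2, H), Mul(2, H, x)))
Function('T')(a) = 0
Pow(Add(Function('m')(Function('S')(-5, -3)), Function('T')(Function('M')(Add(-3, 5), 9))), -1) = Pow(Add(1, 0), -1) = Pow(1, -1) = 1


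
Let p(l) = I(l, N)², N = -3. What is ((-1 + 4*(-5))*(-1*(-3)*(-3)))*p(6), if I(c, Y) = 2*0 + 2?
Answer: 756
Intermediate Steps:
I(c, Y) = 2 (I(c, Y) = 0 + 2 = 2)
p(l) = 4 (p(l) = 2² = 4)
((-1 + 4*(-5))*(-1*(-3)*(-3)))*p(6) = ((-1 + 4*(-5))*(-1*(-3)*(-3)))*4 = ((-1 - 20)*(3*(-3)))*4 = -21*(-9)*4 = 189*4 = 756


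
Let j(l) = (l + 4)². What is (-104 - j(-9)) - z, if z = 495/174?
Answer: -7647/58 ≈ -131.84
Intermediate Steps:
j(l) = (4 + l)²
z = 165/58 (z = 495*(1/174) = 165/58 ≈ 2.8448)
(-104 - j(-9)) - z = (-104 - (4 - 9)²) - 1*165/58 = (-104 - 1*(-5)²) - 165/58 = (-104 - 1*25) - 165/58 = (-104 - 25) - 165/58 = -129 - 165/58 = -7647/58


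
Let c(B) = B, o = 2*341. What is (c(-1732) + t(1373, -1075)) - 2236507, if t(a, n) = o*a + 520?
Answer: -1301333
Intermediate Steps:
o = 682
t(a, n) = 520 + 682*a (t(a, n) = 682*a + 520 = 520 + 682*a)
(c(-1732) + t(1373, -1075)) - 2236507 = (-1732 + (520 + 682*1373)) - 2236507 = (-1732 + (520 + 936386)) - 2236507 = (-1732 + 936906) - 2236507 = 935174 - 2236507 = -1301333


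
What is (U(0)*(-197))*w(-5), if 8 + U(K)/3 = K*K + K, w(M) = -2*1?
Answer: -9456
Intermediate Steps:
w(M) = -2
U(K) = -24 + 3*K + 3*K**2 (U(K) = -24 + 3*(K*K + K) = -24 + 3*(K**2 + K) = -24 + 3*(K + K**2) = -24 + (3*K + 3*K**2) = -24 + 3*K + 3*K**2)
(U(0)*(-197))*w(-5) = ((-24 + 3*0 + 3*0**2)*(-197))*(-2) = ((-24 + 0 + 3*0)*(-197))*(-2) = ((-24 + 0 + 0)*(-197))*(-2) = -24*(-197)*(-2) = 4728*(-2) = -9456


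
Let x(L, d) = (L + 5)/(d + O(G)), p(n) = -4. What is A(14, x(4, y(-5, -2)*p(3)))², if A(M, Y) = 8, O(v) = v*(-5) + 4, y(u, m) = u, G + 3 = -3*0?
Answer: 64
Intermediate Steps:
G = -3 (G = -3 - 3*0 = -3 + 0 = -3)
O(v) = 4 - 5*v (O(v) = -5*v + 4 = 4 - 5*v)
x(L, d) = (5 + L)/(19 + d) (x(L, d) = (L + 5)/(d + (4 - 5*(-3))) = (5 + L)/(d + (4 + 15)) = (5 + L)/(d + 19) = (5 + L)/(19 + d))
A(14, x(4, y(-5, -2)*p(3)))² = 8² = 64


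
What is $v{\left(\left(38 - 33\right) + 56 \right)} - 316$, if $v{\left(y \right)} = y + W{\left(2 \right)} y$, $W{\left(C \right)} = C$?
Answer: $-133$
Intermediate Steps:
$v{\left(y \right)} = 3 y$ ($v{\left(y \right)} = y + 2 y = 3 y$)
$v{\left(\left(38 - 33\right) + 56 \right)} - 316 = 3 \left(\left(38 - 33\right) + 56\right) - 316 = 3 \left(5 + 56\right) - 316 = 3 \cdot 61 - 316 = 183 - 316 = -133$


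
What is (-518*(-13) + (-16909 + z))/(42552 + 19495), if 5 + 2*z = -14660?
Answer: -35015/124094 ≈ -0.28217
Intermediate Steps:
z = -14665/2 (z = -5/2 + (1/2)*(-14660) = -5/2 - 7330 = -14665/2 ≈ -7332.5)
(-518*(-13) + (-16909 + z))/(42552 + 19495) = (-518*(-13) + (-16909 - 14665/2))/(42552 + 19495) = (6734 - 48483/2)/62047 = -35015/2*1/62047 = -35015/124094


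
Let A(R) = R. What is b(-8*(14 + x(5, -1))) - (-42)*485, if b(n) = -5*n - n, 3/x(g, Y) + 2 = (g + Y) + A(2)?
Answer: 21078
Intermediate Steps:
x(g, Y) = 3/(Y + g) (x(g, Y) = 3/(-2 + ((g + Y) + 2)) = 3/(-2 + ((Y + g) + 2)) = 3/(-2 + (2 + Y + g)) = 3/(Y + g))
b(n) = -6*n
b(-8*(14 + x(5, -1))) - (-42)*485 = -(-48)*(14 + 3/(-1 + 5)) - (-42)*485 = -(-48)*(14 + 3/4) - 1*(-20370) = -(-48)*(14 + 3*(¼)) + 20370 = -(-48)*(14 + ¾) + 20370 = -(-48)*59/4 + 20370 = -6*(-118) + 20370 = 708 + 20370 = 21078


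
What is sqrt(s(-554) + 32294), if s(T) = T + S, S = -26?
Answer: sqrt(31714) ≈ 178.08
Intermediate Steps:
s(T) = -26 + T (s(T) = T - 26 = -26 + T)
sqrt(s(-554) + 32294) = sqrt((-26 - 554) + 32294) = sqrt(-580 + 32294) = sqrt(31714)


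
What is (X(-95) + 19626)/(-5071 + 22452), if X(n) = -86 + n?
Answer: 19445/17381 ≈ 1.1187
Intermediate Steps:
(X(-95) + 19626)/(-5071 + 22452) = ((-86 - 95) + 19626)/(-5071 + 22452) = (-181 + 19626)/17381 = 19445*(1/17381) = 19445/17381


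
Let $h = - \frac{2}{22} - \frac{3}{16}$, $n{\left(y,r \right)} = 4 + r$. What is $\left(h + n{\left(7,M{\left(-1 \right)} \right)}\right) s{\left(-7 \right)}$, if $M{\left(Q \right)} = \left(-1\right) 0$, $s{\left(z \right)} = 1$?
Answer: $\frac{655}{176} \approx 3.7216$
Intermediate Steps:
$M{\left(Q \right)} = 0$
$h = - \frac{49}{176}$ ($h = \left(-2\right) \frac{1}{22} - \frac{3}{16} = - \frac{1}{11} - \frac{3}{16} = - \frac{49}{176} \approx -0.27841$)
$\left(h + n{\left(7,M{\left(-1 \right)} \right)}\right) s{\left(-7 \right)} = \left(- \frac{49}{176} + \left(4 + 0\right)\right) 1 = \left(- \frac{49}{176} + 4\right) 1 = \frac{655}{176} \cdot 1 = \frac{655}{176}$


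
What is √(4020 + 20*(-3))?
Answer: 6*√110 ≈ 62.929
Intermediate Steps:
√(4020 + 20*(-3)) = √(4020 - 60) = √3960 = 6*√110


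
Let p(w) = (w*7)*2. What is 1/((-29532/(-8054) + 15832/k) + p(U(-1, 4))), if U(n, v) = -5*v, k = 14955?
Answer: -60223785/16578078806 ≈ -0.0036327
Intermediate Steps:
p(w) = 14*w (p(w) = (7*w)*2 = 14*w)
1/((-29532/(-8054) + 15832/k) + p(U(-1, 4))) = 1/((-29532/(-8054) + 15832/14955) + 14*(-5*4)) = 1/((-29532*(-1/8054) + 15832*(1/14955)) + 14*(-20)) = 1/((14766/4027 + 15832/14955) - 280) = 1/(284580994/60223785 - 280) = 1/(-16578078806/60223785) = -60223785/16578078806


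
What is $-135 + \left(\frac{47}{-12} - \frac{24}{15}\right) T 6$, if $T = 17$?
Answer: $- \frac{6977}{10} \approx -697.7$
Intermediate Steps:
$-135 + \left(\frac{47}{-12} - \frac{24}{15}\right) T 6 = -135 + \left(\frac{47}{-12} - \frac{24}{15}\right) 17 \cdot 6 = -135 + \left(47 \left(- \frac{1}{12}\right) - \frac{8}{5}\right) 102 = -135 + \left(- \frac{47}{12} - \frac{8}{5}\right) 102 = -135 - \frac{5627}{10} = - \frac{6977}{10}$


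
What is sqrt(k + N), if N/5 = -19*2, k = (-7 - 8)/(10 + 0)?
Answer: I*sqrt(766)/2 ≈ 13.838*I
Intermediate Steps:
k = -3/2 (k = -15/10 = -15*1/10 = -3/2 ≈ -1.5000)
N = -190 (N = 5*(-19*2) = 5*(-38) = -190)
sqrt(k + N) = sqrt(-3/2 - 190) = sqrt(-383/2) = I*sqrt(766)/2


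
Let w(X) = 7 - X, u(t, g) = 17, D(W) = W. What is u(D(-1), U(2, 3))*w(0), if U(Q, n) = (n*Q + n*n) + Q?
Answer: 119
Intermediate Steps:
U(Q, n) = Q + n² + Q*n (U(Q, n) = (Q*n + n²) + Q = (n² + Q*n) + Q = Q + n² + Q*n)
u(D(-1), U(2, 3))*w(0) = 17*(7 - 1*0) = 17*(7 + 0) = 17*7 = 119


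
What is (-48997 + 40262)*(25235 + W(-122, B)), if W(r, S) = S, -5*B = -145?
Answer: -220681040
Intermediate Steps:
B = 29 (B = -1/5*(-145) = 29)
(-48997 + 40262)*(25235 + W(-122, B)) = (-48997 + 40262)*(25235 + 29) = -8735*25264 = -220681040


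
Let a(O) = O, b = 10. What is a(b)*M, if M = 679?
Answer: 6790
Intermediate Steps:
a(b)*M = 10*679 = 6790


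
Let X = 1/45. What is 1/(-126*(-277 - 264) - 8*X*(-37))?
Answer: 45/3067766 ≈ 1.4669e-5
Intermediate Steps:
X = 1/45 ≈ 0.022222
1/(-126*(-277 - 264) - 8*X*(-37)) = 1/(-126*(-277 - 264) - 8*1/45*(-37)) = 1/(-126*(-541) - 8/45*(-37)) = 1/(68166 + 296/45) = 1/(3067766/45) = 45/3067766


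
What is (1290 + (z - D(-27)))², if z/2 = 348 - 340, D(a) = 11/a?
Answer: 1244184529/729 ≈ 1.7067e+6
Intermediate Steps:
z = 16 (z = 2*(348 - 340) = 2*8 = 16)
(1290 + (z - D(-27)))² = (1290 + (16 - 11/(-27)))² = (1290 + (16 - 11*(-1)/27))² = (1290 + (16 - 1*(-11/27)))² = (1290 + (16 + 11/27))² = (1290 + 443/27)² = (35273/27)² = 1244184529/729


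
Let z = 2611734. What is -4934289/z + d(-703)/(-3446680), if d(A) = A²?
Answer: -3049609609821/1500301890520 ≈ -2.0327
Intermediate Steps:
-4934289/z + d(-703)/(-3446680) = -4934289/2611734 + (-703)²/(-3446680) = -4934289*1/2611734 + 494209*(-1/3446680) = -1644763/870578 - 494209/3446680 = -3049609609821/1500301890520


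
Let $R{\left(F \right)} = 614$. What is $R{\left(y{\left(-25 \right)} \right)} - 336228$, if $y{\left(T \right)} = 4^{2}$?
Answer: $-335614$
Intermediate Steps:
$y{\left(T \right)} = 16$
$R{\left(y{\left(-25 \right)} \right)} - 336228 = 614 - 336228 = -335614$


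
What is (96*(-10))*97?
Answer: -93120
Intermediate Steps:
(96*(-10))*97 = -960*97 = -93120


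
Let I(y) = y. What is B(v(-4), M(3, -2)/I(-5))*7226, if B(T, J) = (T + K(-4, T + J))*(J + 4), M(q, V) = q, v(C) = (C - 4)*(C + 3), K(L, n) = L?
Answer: 491368/5 ≈ 98274.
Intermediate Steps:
v(C) = (-4 + C)*(3 + C)
B(T, J) = (-4 + T)*(4 + J) (B(T, J) = (T - 4)*(J + 4) = (-4 + T)*(4 + J))
B(v(-4), M(3, -2)/I(-5))*7226 = (-16 - 12/(-5) + 4*(-12 + (-4)² - 1*(-4)) + (3/(-5))*(-12 + (-4)² - 1*(-4)))*7226 = (-16 - 12*(-1)/5 + 4*(-12 + 16 + 4) + (3*(-⅕))*(-12 + 16 + 4))*7226 = (-16 - 4*(-⅗) + 4*8 - ⅗*8)*7226 = (-16 + 12/5 + 32 - 24/5)*7226 = (68/5)*7226 = 491368/5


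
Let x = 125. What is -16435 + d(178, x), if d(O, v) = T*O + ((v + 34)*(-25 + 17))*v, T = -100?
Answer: -193235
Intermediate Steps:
d(O, v) = -100*O + v*(-272 - 8*v) (d(O, v) = -100*O + ((v + 34)*(-25 + 17))*v = -100*O + ((34 + v)*(-8))*v = -100*O + (-272 - 8*v)*v = -100*O + v*(-272 - 8*v))
-16435 + d(178, x) = -16435 + (-272*125 - 100*178 - 8*125²) = -16435 + (-34000 - 17800 - 8*15625) = -16435 + (-34000 - 17800 - 125000) = -16435 - 176800 = -193235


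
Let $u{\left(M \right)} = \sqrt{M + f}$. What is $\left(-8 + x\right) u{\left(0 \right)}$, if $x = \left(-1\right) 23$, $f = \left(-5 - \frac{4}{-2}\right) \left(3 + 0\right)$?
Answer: $- 93 i \approx - 93.0 i$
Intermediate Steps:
$f = -9$ ($f = \left(-5 - -2\right) 3 = \left(-5 + 2\right) 3 = \left(-3\right) 3 = -9$)
$u{\left(M \right)} = \sqrt{-9 + M}$ ($u{\left(M \right)} = \sqrt{M - 9} = \sqrt{-9 + M}$)
$x = -23$
$\left(-8 + x\right) u{\left(0 \right)} = \left(-8 - 23\right) \sqrt{-9 + 0} = - 31 \sqrt{-9} = - 31 \cdot 3 i = - 93 i$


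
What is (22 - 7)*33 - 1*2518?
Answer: -2023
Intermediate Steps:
(22 - 7)*33 - 1*2518 = 15*33 - 2518 = 495 - 2518 = -2023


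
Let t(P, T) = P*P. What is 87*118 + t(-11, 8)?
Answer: 10387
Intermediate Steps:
t(P, T) = P²
87*118 + t(-11, 8) = 87*118 + (-11)² = 10266 + 121 = 10387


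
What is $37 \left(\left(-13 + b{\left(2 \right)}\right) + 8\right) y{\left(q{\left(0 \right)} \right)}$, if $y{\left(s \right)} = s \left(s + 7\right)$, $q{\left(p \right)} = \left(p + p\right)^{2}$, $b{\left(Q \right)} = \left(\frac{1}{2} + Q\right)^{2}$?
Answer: $0$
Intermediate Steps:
$b{\left(Q \right)} = \left(\frac{1}{2} + Q\right)^{2}$
$q{\left(p \right)} = 4 p^{2}$ ($q{\left(p \right)} = \left(2 p\right)^{2} = 4 p^{2}$)
$y{\left(s \right)} = s \left(7 + s\right)$
$37 \left(\left(-13 + b{\left(2 \right)}\right) + 8\right) y{\left(q{\left(0 \right)} \right)} = 37 \left(\left(-13 + \frac{\left(1 + 2 \cdot 2\right)^{2}}{4}\right) + 8\right) 4 \cdot 0^{2} \left(7 + 4 \cdot 0^{2}\right) = 37 \left(\left(-13 + \frac{\left(1 + 4\right)^{2}}{4}\right) + 8\right) 4 \cdot 0 \left(7 + 4 \cdot 0\right) = 37 \left(\left(-13 + \frac{5^{2}}{4}\right) + 8\right) 0 \left(7 + 0\right) = 37 \left(\left(-13 + \frac{1}{4} \cdot 25\right) + 8\right) 0 \cdot 7 = 37 \left(\left(-13 + \frac{25}{4}\right) + 8\right) 0 = 37 \left(- \frac{27}{4} + 8\right) 0 = 37 \cdot \frac{5}{4} \cdot 0 = \frac{185}{4} \cdot 0 = 0$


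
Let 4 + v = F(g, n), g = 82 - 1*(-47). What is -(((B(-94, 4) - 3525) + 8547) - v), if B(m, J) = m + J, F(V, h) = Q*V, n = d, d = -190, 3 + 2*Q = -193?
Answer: -17578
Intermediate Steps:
Q = -98 (Q = -3/2 + (1/2)*(-193) = -3/2 - 193/2 = -98)
n = -190
g = 129 (g = 82 + 47 = 129)
F(V, h) = -98*V
B(m, J) = J + m
v = -12646 (v = -4 - 98*129 = -4 - 12642 = -12646)
-(((B(-94, 4) - 3525) + 8547) - v) = -((((4 - 94) - 3525) + 8547) - 1*(-12646)) = -(((-90 - 3525) + 8547) + 12646) = -((-3615 + 8547) + 12646) = -(4932 + 12646) = -1*17578 = -17578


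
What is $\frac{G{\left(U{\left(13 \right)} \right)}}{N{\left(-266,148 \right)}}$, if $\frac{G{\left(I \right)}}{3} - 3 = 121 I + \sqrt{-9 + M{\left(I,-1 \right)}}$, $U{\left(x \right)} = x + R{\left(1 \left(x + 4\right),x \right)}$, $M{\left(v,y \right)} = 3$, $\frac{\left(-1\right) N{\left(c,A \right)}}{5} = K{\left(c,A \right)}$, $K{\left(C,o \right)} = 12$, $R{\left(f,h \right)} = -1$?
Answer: $- \frac{291}{4} - \frac{i \sqrt{6}}{20} \approx -72.75 - 0.12247 i$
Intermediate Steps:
$N{\left(c,A \right)} = -60$ ($N{\left(c,A \right)} = \left(-5\right) 12 = -60$)
$U{\left(x \right)} = -1 + x$ ($U{\left(x \right)} = x - 1 = -1 + x$)
$G{\left(I \right)} = 9 + 363 I + 3 i \sqrt{6}$ ($G{\left(I \right)} = 9 + 3 \left(121 I + \sqrt{-9 + 3}\right) = 9 + 3 \left(121 I + \sqrt{-6}\right) = 9 + 3 \left(121 I + i \sqrt{6}\right) = 9 + \left(363 I + 3 i \sqrt{6}\right) = 9 + 363 I + 3 i \sqrt{6}$)
$\frac{G{\left(U{\left(13 \right)} \right)}}{N{\left(-266,148 \right)}} = \frac{9 + 363 \left(-1 + 13\right) + 3 i \sqrt{6}}{-60} = \left(9 + 363 \cdot 12 + 3 i \sqrt{6}\right) \left(- \frac{1}{60}\right) = \left(9 + 4356 + 3 i \sqrt{6}\right) \left(- \frac{1}{60}\right) = \left(4365 + 3 i \sqrt{6}\right) \left(- \frac{1}{60}\right) = - \frac{291}{4} - \frac{i \sqrt{6}}{20}$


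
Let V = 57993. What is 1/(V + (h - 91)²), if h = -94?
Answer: 1/92218 ≈ 1.0844e-5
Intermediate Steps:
1/(V + (h - 91)²) = 1/(57993 + (-94 - 91)²) = 1/(57993 + (-185)²) = 1/(57993 + 34225) = 1/92218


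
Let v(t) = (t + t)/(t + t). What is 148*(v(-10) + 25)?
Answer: 3848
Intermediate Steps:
v(t) = 1 (v(t) = (2*t)/((2*t)) = (2*t)*(1/(2*t)) = 1)
148*(v(-10) + 25) = 148*(1 + 25) = 148*26 = 3848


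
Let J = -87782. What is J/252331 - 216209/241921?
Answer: -75792542401/61044167851 ≈ -1.2416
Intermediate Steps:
J/252331 - 216209/241921 = -87782/252331 - 216209/241921 = -75792542401/61044167851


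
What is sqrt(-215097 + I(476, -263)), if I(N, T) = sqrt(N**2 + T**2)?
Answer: sqrt(-215097 + sqrt(295745)) ≈ 463.2*I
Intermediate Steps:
sqrt(-215097 + I(476, -263)) = sqrt(-215097 + sqrt(476**2 + (-263)**2)) = sqrt(-215097 + sqrt(226576 + 69169)) = sqrt(-215097 + sqrt(295745))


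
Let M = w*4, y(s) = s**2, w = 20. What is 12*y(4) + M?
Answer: 272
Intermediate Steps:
M = 80 (M = 20*4 = 80)
12*y(4) + M = 12*4**2 + 80 = 12*16 + 80 = 192 + 80 = 272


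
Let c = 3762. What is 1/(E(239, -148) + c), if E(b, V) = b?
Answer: 1/4001 ≈ 0.00024994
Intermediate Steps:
1/(E(239, -148) + c) = 1/(239 + 3762) = 1/4001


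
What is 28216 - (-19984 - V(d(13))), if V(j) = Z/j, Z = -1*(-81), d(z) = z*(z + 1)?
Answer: 8772481/182 ≈ 48200.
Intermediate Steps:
d(z) = z*(1 + z)
Z = 81
V(j) = 81/j
28216 - (-19984 - V(d(13))) = 28216 - (-19984 - 81/(13*(1 + 13))) = 28216 - (-19984 - 81/(13*14)) = 28216 - (-19984 - 81/182) = 28216 - 1*(-3637169/182) = 28216 + 3637169/182 = 8772481/182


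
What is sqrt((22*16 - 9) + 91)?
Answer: sqrt(434) ≈ 20.833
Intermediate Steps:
sqrt((22*16 - 9) + 91) = sqrt((352 - 9) + 91) = sqrt(343 + 91) = sqrt(434)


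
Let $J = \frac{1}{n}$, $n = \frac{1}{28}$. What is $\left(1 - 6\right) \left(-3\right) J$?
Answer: $420$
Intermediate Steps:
$n = \frac{1}{28} \approx 0.035714$
$J = 28$ ($J = \frac{1}{\frac{1}{28}} = 28$)
$\left(1 - 6\right) \left(-3\right) J = \left(1 - 6\right) \left(-3\right) 28 = \left(-5\right) \left(-3\right) 28 = 15 \cdot 28 = 420$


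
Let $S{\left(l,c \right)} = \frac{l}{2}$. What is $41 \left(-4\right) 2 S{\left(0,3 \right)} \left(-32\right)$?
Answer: $0$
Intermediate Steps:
$S{\left(l,c \right)} = \frac{l}{2}$ ($S{\left(l,c \right)} = l \frac{1}{2} = \frac{l}{2}$)
$41 \left(-4\right) 2 S{\left(0,3 \right)} \left(-32\right) = 41 \left(-4\right) 2 \cdot \frac{1}{2} \cdot 0 \left(-32\right) = 41 \left(\left(-8\right) 0\right) \left(-32\right) = 41 \cdot 0 \left(-32\right) = 0 \left(-32\right) = 0$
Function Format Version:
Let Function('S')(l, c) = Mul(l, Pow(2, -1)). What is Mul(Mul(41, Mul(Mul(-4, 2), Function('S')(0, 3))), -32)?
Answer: 0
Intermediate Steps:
Function('S')(l, c) = Mul(Rational(1, 2), l) (Function('S')(l, c) = Mul(l, Rational(1, 2)) = Mul(Rational(1, 2), l))
Mul(Mul(41, Mul(Mul(-4, 2), Function('S')(0, 3))), -32) = Mul(Mul(41, Mul(Mul(-4, 2), Mul(Rational(1, 2), 0))), -32) = Mul(Mul(41, Mul(-8, 0)), -32) = Mul(Mul(41, 0), -32) = Mul(0, -32) = 0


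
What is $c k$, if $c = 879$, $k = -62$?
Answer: $-54498$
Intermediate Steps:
$c k = 879 \left(-62\right) = -54498$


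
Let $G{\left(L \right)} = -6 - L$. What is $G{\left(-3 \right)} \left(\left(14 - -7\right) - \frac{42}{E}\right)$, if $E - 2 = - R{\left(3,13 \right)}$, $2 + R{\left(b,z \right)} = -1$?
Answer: $- \frac{189}{5} \approx -37.8$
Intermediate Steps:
$R{\left(b,z \right)} = -3$ ($R{\left(b,z \right)} = -2 - 1 = -3$)
$E = 5$ ($E = 2 - -3 = 2 + 3 = 5$)
$G{\left(-3 \right)} \left(\left(14 - -7\right) - \frac{42}{E}\right) = \left(-6 - -3\right) \left(\left(14 - -7\right) - \frac{42}{5}\right) = \left(-6 + 3\right) \left(\left(14 + 7\right) - \frac{42}{5}\right) = - 3 \left(21 - \frac{42}{5}\right) = \left(-3\right) \frac{63}{5} = - \frac{189}{5}$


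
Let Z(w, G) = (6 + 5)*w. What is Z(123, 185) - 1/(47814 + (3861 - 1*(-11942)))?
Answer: 86073800/63617 ≈ 1353.0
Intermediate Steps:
Z(w, G) = 11*w
Z(123, 185) - 1/(47814 + (3861 - 1*(-11942))) = 11*123 - 1/(47814 + (3861 - 1*(-11942))) = 1353 - 1/(47814 + (3861 + 11942)) = 1353 - 1/(47814 + 15803) = 1353 - 1/63617 = 86073800/63617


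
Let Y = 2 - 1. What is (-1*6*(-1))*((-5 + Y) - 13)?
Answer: -102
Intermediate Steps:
Y = 1
(-1*6*(-1))*((-5 + Y) - 13) = (-1*6*(-1))*((-5 + 1) - 13) = (-6*(-1))*(-4 - 13) = 6*(-17) = -102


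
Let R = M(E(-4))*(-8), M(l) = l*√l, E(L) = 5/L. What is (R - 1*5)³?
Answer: 1750 - 250*I*√5 ≈ 1750.0 - 559.02*I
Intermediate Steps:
M(l) = l^(3/2)
R = 5*I*√5 (R = (5/(-4))^(3/2)*(-8) = (5*(-¼))^(3/2)*(-8) = (-5/4)^(3/2)*(-8) = -5*I*√5/8*(-8) = 5*I*√5 ≈ 11.18*I)
(R - 1*5)³ = (5*I*√5 - 1*5)³ = (5*I*√5 - 5)³ = (-5 + 5*I*√5)³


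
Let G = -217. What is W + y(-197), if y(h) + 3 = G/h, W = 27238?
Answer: 5365512/197 ≈ 27236.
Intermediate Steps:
y(h) = -3 - 217/h
W + y(-197) = 27238 + (-3 - 217/(-197)) = 27238 + (-3 - 217*(-1/197)) = 27238 + (-3 + 217/197) = 27238 - 374/197 = 5365512/197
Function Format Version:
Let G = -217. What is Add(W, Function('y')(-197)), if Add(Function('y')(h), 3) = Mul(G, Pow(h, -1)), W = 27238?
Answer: Rational(5365512, 197) ≈ 27236.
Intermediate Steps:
Function('y')(h) = Add(-3, Mul(-217, Pow(h, -1)))
Add(W, Function('y')(-197)) = Add(27238, Add(-3, Mul(-217, Pow(-197, -1)))) = Add(27238, Add(-3, Mul(-217, Rational(-1, 197)))) = Add(27238, Add(-3, Rational(217, 197))) = Add(27238, Rational(-374, 197)) = Rational(5365512, 197)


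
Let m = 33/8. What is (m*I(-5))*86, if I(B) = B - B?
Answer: 0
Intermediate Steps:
m = 33/8 (m = 33*(⅛) = 33/8 ≈ 4.1250)
I(B) = 0
(m*I(-5))*86 = ((33/8)*0)*86 = 0*86 = 0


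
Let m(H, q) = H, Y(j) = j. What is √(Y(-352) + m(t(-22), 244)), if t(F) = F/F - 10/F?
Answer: 4*I*√2651/11 ≈ 18.723*I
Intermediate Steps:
t(F) = 1 - 10/F
√(Y(-352) + m(t(-22), 244)) = √(-352 + (-10 - 22)/(-22)) = √(-352 - 1/22*(-32)) = √(-352 + 16/11) = √(-3856/11) = 4*I*√2651/11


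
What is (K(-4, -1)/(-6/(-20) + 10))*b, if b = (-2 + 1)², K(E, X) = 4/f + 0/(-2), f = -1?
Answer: -40/103 ≈ -0.38835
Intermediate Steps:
K(E, X) = -4 (K(E, X) = 4/(-1) + 0/(-2) = 4*(-1) + 0*(-½) = -4 + 0 = -4)
b = 1 (b = (-1)² = 1)
(K(-4, -1)/(-6/(-20) + 10))*b = (-4/(-6/(-20) + 10))*1 = (-4/(-6*(-1/20) + 10))*1 = (-4/(3/10 + 10))*1 = (-4/(103/10))*1 = ((10/103)*(-4))*1 = -40/103*1 = -40/103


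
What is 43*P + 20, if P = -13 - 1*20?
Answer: -1399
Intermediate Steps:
P = -33 (P = -13 - 20 = -33)
43*P + 20 = 43*(-33) + 20 = -1419 + 20 = -1399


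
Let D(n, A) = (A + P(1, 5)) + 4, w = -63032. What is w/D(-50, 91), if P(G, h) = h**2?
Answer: -7879/15 ≈ -525.27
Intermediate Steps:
D(n, A) = 29 + A (D(n, A) = (A + 5**2) + 4 = (A + 25) + 4 = (25 + A) + 4 = 29 + A)
w/D(-50, 91) = -63032/(29 + 91) = -63032/120 = -63032*1/120 = -7879/15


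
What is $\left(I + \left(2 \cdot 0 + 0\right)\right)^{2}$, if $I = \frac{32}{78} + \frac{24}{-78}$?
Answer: $\frac{16}{1521} \approx 0.010519$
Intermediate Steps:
$I = \frac{4}{39}$ ($I = 32 \cdot \frac{1}{78} + 24 \left(- \frac{1}{78}\right) = \frac{16}{39} - \frac{4}{13} = \frac{4}{39} \approx 0.10256$)
$\left(I + \left(2 \cdot 0 + 0\right)\right)^{2} = \left(\frac{4}{39} + \left(2 \cdot 0 + 0\right)\right)^{2} = \left(\frac{4}{39} + \left(0 + 0\right)\right)^{2} = \left(\frac{4}{39} + 0\right)^{2} = \left(\frac{4}{39}\right)^{2} = \frac{16}{1521}$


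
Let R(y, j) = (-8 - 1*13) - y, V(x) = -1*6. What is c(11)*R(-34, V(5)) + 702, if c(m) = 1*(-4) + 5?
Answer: 715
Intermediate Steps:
V(x) = -6
c(m) = 1 (c(m) = -4 + 5 = 1)
R(y, j) = -21 - y (R(y, j) = (-8 - 13) - y = -21 - y)
c(11)*R(-34, V(5)) + 702 = 1*(-21 - 1*(-34)) + 702 = 1*(-21 + 34) + 702 = 1*13 + 702 = 13 + 702 = 715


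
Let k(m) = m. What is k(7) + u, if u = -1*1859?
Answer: -1852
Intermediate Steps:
u = -1859
k(7) + u = 7 - 1859 = -1852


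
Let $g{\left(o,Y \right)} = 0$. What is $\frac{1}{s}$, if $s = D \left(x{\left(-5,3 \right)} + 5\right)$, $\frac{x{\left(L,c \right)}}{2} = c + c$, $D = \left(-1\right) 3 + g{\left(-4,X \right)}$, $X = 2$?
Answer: $- \frac{1}{51} \approx -0.019608$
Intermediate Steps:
$D = -3$ ($D = \left(-1\right) 3 + 0 = -3 + 0 = -3$)
$x{\left(L,c \right)} = 4 c$ ($x{\left(L,c \right)} = 2 \left(c + c\right) = 2 \cdot 2 c = 4 c$)
$s = -51$ ($s = - 3 \left(4 \cdot 3 + 5\right) = - 3 \left(12 + 5\right) = \left(-3\right) 17 = -51$)
$\frac{1}{s} = \frac{1}{-51} = - \frac{1}{51}$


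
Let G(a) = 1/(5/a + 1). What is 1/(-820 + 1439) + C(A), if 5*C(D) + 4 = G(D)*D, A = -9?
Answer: -60023/12380 ≈ -4.8484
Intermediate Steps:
G(a) = 1/(1 + 5/a)
C(D) = -⅘ + D²/(5*(5 + D)) (C(D) = -⅘ + ((D/(5 + D))*D)/5 = -⅘ + (D²/(5 + D))/5 = -⅘ + D²/(5*(5 + D)))
1/(-820 + 1439) + C(A) = 1/(-820 + 1439) + (-20 + (-9)² - 4*(-9))/(5*(5 - 9)) = 1/619 + (⅕)*(-20 + 81 + 36)/(-4) = 1/619 + (⅕)*(-¼)*97 = 1/619 - 97/20 = -60023/12380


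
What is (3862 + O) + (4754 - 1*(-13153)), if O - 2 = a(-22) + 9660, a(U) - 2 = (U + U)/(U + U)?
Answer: 31434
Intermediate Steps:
a(U) = 3 (a(U) = 2 + (U + U)/(U + U) = 2 + (2*U)/((2*U)) = 2 + (2*U)*(1/(2*U)) = 2 + 1 = 3)
O = 9665 (O = 2 + (3 + 9660) = 2 + 9663 = 9665)
(3862 + O) + (4754 - 1*(-13153)) = (3862 + 9665) + (4754 - 1*(-13153)) = 13527 + (4754 + 13153) = 13527 + 17907 = 31434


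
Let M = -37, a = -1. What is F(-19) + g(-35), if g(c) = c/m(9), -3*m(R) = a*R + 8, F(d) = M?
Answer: -142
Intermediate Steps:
F(d) = -37
m(R) = -8/3 + R/3 (m(R) = -(-R + 8)/3 = -(8 - R)/3 = -8/3 + R/3)
g(c) = 3*c (g(c) = c/(-8/3 + (⅓)*9) = c/(-8/3 + 3) = c/(⅓) = c*3 = 3*c)
F(-19) + g(-35) = -37 + 3*(-35) = -37 - 105 = -142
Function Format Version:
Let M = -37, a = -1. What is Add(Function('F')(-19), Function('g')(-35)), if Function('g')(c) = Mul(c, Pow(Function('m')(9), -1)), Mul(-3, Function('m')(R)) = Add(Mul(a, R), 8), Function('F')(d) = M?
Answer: -142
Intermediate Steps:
Function('F')(d) = -37
Function('m')(R) = Add(Rational(-8, 3), Mul(Rational(1, 3), R)) (Function('m')(R) = Mul(Rational(-1, 3), Add(Mul(-1, R), 8)) = Mul(Rational(-1, 3), Add(8, Mul(-1, R))) = Add(Rational(-8, 3), Mul(Rational(1, 3), R)))
Function('g')(c) = Mul(3, c) (Function('g')(c) = Mul(c, Pow(Add(Rational(-8, 3), Mul(Rational(1, 3), 9)), -1)) = Mul(c, Pow(Add(Rational(-8, 3), 3), -1)) = Mul(c, Pow(Rational(1, 3), -1)) = Mul(c, 3) = Mul(3, c))
Add(Function('F')(-19), Function('g')(-35)) = Add(-37, Mul(3, -35)) = Add(-37, -105) = -142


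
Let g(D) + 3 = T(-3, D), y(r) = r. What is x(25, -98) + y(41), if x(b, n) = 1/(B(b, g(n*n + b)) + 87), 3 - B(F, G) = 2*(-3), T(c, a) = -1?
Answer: 3937/96 ≈ 41.010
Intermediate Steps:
g(D) = -4 (g(D) = -3 - 1 = -4)
B(F, G) = 9 (B(F, G) = 3 - 2*(-3) = 3 - 1*(-6) = 3 + 6 = 9)
x(b, n) = 1/96 (x(b, n) = 1/(9 + 87) = 1/96)
x(25, -98) + y(41) = 1/96 + 41 = 3937/96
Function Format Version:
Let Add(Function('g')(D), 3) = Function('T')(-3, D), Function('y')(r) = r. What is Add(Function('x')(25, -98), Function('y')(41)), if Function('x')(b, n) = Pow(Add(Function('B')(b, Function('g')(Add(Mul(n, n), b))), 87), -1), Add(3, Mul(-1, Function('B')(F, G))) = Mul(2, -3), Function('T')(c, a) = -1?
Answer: Rational(3937, 96) ≈ 41.010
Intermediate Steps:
Function('g')(D) = -4 (Function('g')(D) = Add(-3, -1) = -4)
Function('B')(F, G) = 9 (Function('B')(F, G) = Add(3, Mul(-1, Mul(2, -3))) = Add(3, Mul(-1, -6)) = Add(3, 6) = 9)
Function('x')(b, n) = Rational(1, 96) (Function('x')(b, n) = Pow(Add(9, 87), -1) = Pow(96, -1) = Rational(1, 96))
Add(Function('x')(25, -98), Function('y')(41)) = Add(Rational(1, 96), 41) = Rational(3937, 96)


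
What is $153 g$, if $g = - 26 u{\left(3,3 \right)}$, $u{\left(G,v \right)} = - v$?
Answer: $11934$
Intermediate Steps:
$g = 78$ ($g = - 26 \left(\left(-1\right) 3\right) = \left(-26\right) \left(-3\right) = 78$)
$153 g = 153 \cdot 78 = 11934$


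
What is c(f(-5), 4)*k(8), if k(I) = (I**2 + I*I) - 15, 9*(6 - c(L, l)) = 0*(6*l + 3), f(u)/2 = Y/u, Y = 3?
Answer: 678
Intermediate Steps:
f(u) = 6/u (f(u) = 2*(3/u) = 6/u)
c(L, l) = 6 (c(L, l) = 6 - 0*(6*l + 3) = 6 - 0*(3 + 6*l) = 6 - 1/9*0 = 6 + 0 = 6)
k(I) = -15 + 2*I**2 (k(I) = (I**2 + I**2) - 15 = 2*I**2 - 15 = -15 + 2*I**2)
c(f(-5), 4)*k(8) = 6*(-15 + 2*8**2) = 6*(-15 + 2*64) = 6*(-15 + 128) = 6*113 = 678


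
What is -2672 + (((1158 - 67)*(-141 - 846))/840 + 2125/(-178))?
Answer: -14118473/3560 ≈ -3965.9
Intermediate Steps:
-2672 + (((1158 - 67)*(-141 - 846))/840 + 2125/(-178)) = -2672 + ((1091*(-987))*(1/840) + 2125*(-1/178)) = -2672 + (-1076817*1/840 - 2125/178) = -2672 + (-51277/40 - 2125/178) = -2672 - 4606153/3560 = -14118473/3560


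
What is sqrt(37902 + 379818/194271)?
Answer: 6*sqrt(5250002065)/2233 ≈ 194.69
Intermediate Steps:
sqrt(37902 + 379818/194271) = sqrt(37902 + 379818*(1/194271)) = sqrt(37902 + 126606/64757) = sqrt(2454546420/64757) = 6*sqrt(5250002065)/2233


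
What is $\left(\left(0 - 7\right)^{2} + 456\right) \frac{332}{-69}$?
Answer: $- \frac{167660}{69} \approx -2429.9$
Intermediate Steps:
$\left(\left(0 - 7\right)^{2} + 456\right) \frac{332}{-69} = \left(\left(-7\right)^{2} + 456\right) 332 \left(- \frac{1}{69}\right) = \left(49 + 456\right) \left(- \frac{332}{69}\right) = 505 \left(- \frac{332}{69}\right) = - \frac{167660}{69}$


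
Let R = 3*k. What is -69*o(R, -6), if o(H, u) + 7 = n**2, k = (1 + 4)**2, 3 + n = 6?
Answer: -138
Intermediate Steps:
n = 3 (n = -3 + 6 = 3)
k = 25 (k = 5**2 = 25)
R = 75 (R = 3*25 = 75)
o(H, u) = 2 (o(H, u) = -7 + 3**2 = -7 + 9 = 2)
-69*o(R, -6) = -69*2 = -138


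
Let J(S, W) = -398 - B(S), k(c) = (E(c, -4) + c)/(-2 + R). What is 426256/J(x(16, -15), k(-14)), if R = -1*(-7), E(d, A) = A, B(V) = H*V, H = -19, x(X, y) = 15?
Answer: -426256/113 ≈ -3772.2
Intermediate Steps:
B(V) = -19*V
R = 7
k(c) = -⅘ + c/5 (k(c) = (-4 + c)/(-2 + 7) = (-4 + c)/5 = (-4 + c)*(⅕) = -⅘ + c/5)
J(S, W) = -398 + 19*S (J(S, W) = -398 - (-19)*S = -398 + 19*S)
426256/J(x(16, -15), k(-14)) = 426256/(-398 + 19*15) = 426256/(-398 + 285) = 426256/(-113) = 426256*(-1/113) = -426256/113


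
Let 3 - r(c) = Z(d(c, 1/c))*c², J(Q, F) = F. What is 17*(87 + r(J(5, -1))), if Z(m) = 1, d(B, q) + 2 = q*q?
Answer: 1513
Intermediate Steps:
d(B, q) = -2 + q² (d(B, q) = -2 + q*q = -2 + q²)
r(c) = 3 - c²
17*(87 + r(J(5, -1))) = 17*(87 + (3 - 1*(-1)²)) = 17*(87 + (3 - 1*1)) = 17*(87 + (3 - 1)) = 17*(87 + 2) = 17*89 = 1513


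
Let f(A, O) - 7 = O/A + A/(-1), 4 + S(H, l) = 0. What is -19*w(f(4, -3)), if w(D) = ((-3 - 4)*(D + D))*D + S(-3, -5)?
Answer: 11381/8 ≈ 1422.6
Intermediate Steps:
S(H, l) = -4 (S(H, l) = -4 + 0 = -4)
f(A, O) = 7 - A + O/A (f(A, O) = 7 + (O/A + A/(-1)) = 7 + (O/A + A*(-1)) = 7 + (O/A - A) = 7 + (-A + O/A) = 7 - A + O/A)
w(D) = -4 - 14*D**2 (w(D) = ((-3 - 4)*(D + D))*D - 4 = (-14*D)*D - 4 = -14*D**2 - 4 = -4 - 14*D**2)
-19*w(f(4, -3)) = -19*(-4 - 14*(7 - 1*4 - 3/4)**2) = -19*(-4 - 14*(7 - 4 - 3*1/4)**2) = -19*(-4 - 14*(7 - 4 - 3/4)**2) = -19*(-4 - 14*(9/4)**2) = -19*(-4 - 14*81/16) = -19*(-4 - 567/8) = -19*(-599/8) = 11381/8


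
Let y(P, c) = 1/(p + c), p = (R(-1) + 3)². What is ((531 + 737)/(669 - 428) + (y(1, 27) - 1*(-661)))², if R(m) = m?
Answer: 24779289294400/55815841 ≈ 4.4395e+5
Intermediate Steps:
p = 4 (p = (-1 + 3)² = 2² = 4)
y(P, c) = 1/(4 + c)
((531 + 737)/(669 - 428) + (y(1, 27) - 1*(-661)))² = ((531 + 737)/(669 - 428) + (1/(4 + 27) - 1*(-661)))² = (1268/241 + (1/31 + 661))² = (1268*(1/241) + (1/31 + 661))² = (1268/241 + 20492/31)² = (4977880/7471)² = 24779289294400/55815841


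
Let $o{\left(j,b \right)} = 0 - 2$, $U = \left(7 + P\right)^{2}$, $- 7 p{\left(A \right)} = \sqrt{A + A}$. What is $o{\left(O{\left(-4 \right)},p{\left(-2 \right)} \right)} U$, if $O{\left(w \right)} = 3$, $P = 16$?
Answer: $-1058$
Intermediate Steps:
$p{\left(A \right)} = - \frac{\sqrt{2} \sqrt{A}}{7}$ ($p{\left(A \right)} = - \frac{\sqrt{A + A}}{7} = - \frac{\sqrt{2 A}}{7} = - \frac{\sqrt{2} \sqrt{A}}{7}$)
$U = 529$ ($U = \left(7 + 16\right)^{2} = 23^{2} = 529$)
$o{\left(j,b \right)} = -2$
$o{\left(O{\left(-4 \right)},p{\left(-2 \right)} \right)} U = \left(-2\right) 529 = -1058$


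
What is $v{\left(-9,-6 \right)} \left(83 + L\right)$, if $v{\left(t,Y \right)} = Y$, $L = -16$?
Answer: $-402$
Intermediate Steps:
$v{\left(-9,-6 \right)} \left(83 + L\right) = - 6 \left(83 - 16\right) = \left(-6\right) 67 = -402$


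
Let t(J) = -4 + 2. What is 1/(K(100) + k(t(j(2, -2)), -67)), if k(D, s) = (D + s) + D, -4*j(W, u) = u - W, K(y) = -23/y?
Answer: -100/7123 ≈ -0.014039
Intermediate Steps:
j(W, u) = -u/4 + W/4 (j(W, u) = -(u - W)/4 = -u/4 + W/4)
t(J) = -2
k(D, s) = s + 2*D
1/(K(100) + k(t(j(2, -2)), -67)) = 1/(-23/100 + (-67 + 2*(-2))) = 1/(-23*1/100 + (-67 - 4)) = 1/(-23/100 - 71) = 1/(-7123/100) = -100/7123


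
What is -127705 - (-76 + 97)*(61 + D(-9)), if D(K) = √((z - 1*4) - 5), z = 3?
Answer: -128986 - 21*I*√6 ≈ -1.2899e+5 - 51.439*I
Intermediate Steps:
D(K) = I*√6 (D(K) = √((3 - 1*4) - 5) = √((3 - 4) - 5) = √(-1 - 5) = √(-6) = I*√6)
-127705 - (-76 + 97)*(61 + D(-9)) = -127705 - (-76 + 97)*(61 + I*√6) = -127705 - 21*(61 + I*√6) = -127705 - (1281 + 21*I*√6) = -127705 + (-1281 - 21*I*√6) = -128986 - 21*I*√6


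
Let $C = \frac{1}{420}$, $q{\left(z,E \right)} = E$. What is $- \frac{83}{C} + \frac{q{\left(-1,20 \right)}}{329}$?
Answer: $- \frac{11468920}{329} \approx -34860.0$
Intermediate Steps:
$C = \frac{1}{420} \approx 0.002381$
$- \frac{83}{C} + \frac{q{\left(-1,20 \right)}}{329} = - 83 \frac{1}{\frac{1}{420}} + \frac{20}{329} = \left(-83\right) 420 + 20 \cdot \frac{1}{329} = -34860 + \frac{20}{329} = - \frac{11468920}{329}$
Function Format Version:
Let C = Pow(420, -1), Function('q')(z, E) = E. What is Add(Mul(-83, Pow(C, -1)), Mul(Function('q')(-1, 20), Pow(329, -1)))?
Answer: Rational(-11468920, 329) ≈ -34860.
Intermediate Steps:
C = Rational(1, 420) ≈ 0.0023810
Add(Mul(-83, Pow(C, -1)), Mul(Function('q')(-1, 20), Pow(329, -1))) = Add(Mul(-83, Pow(Rational(1, 420), -1)), Mul(20, Pow(329, -1))) = Add(Mul(-83, 420), Mul(20, Rational(1, 329))) = Add(-34860, Rational(20, 329)) = Rational(-11468920, 329)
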